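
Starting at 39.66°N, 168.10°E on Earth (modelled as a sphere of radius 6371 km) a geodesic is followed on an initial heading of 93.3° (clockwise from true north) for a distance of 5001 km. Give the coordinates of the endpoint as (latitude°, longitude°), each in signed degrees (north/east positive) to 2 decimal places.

24.85°, -140.86°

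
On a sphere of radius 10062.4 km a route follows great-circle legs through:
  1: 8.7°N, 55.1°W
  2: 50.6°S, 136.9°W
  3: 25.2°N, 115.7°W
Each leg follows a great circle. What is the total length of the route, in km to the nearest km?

29795 km

Leg 1→2: central angle 1.5982 rad, distance 16081.7 km.
Leg 2→3: central angle 1.3629 rad, distance 13713.7 km.
Total: 16081.7 + 13713.7 ≈ 29795 km.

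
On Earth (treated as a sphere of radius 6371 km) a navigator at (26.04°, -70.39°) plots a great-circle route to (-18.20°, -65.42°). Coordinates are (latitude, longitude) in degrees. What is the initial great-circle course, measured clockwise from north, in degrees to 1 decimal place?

Δλ = 4.970° = 0.0867 rad.
y = sin Δλ · cos φ₂ = (0.0866)(0.9500) = 0.0823
x = cos φ₁ sin φ₂ − sin φ₁ cos φ₂ cos Δλ = (0.8985)(-0.3123) − (0.4390)(0.9500)(0.9962) = -0.6961
θ = atan2(y, x) = 173.26°, so the bearing is 173.3°.

173.3°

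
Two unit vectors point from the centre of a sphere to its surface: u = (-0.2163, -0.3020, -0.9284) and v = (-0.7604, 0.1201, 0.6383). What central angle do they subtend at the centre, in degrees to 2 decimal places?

117.67°

u·v = -0.4644; |u| = 1.0000, |v| = 1.0000.
cos θ = (u·v)/(|u||v|) = -0.4644, so θ = 117.67°.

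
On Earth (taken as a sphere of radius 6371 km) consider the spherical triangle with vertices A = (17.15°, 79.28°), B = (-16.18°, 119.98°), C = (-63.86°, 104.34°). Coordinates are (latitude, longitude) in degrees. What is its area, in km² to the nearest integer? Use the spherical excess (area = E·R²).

17444728 km²

Side lengths (central angles): a = 0.8532, b = 1.4539, c = 0.9102 rad; semiperimeter s = 1.6086.
By l'Huilier's theorem, tan(E/4) = √[tan(s/2) tan((s−a)/2) tan((s−b)/2) tan((s−c)/2)], giving spherical excess E = 0.4298 rad.
Area = E·R² = 0.4298 × (6371)² ≈ 17444728 km².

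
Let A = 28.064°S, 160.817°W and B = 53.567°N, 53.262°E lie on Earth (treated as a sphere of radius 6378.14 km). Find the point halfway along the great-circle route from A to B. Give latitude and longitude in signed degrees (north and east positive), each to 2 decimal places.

33.07°, 158.75°

Central angle δ = 2.5193 rad. Interpolating on the sphere with fraction f = 0.5:
P = [sin((1−f)δ)·A + sin(fδ)·B] / sin δ = 1.6333·A + 1.6333·B in Cartesian coordinates,
giving P = (-0.7810, 0.3037, 0.5457), i.e. latitude 33.07°, longitude 158.75°.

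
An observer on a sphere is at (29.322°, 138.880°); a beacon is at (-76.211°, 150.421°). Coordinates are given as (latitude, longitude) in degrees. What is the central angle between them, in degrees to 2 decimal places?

Let φ₁ = 0.5118 rad, φ₂ = -1.3301 rad, and Δλ = 0.2014 rad.
Haversine: a = sin²(Δφ/2) + cos φ₁ cos φ₂ sin²(Δλ/2) = 0.6339 + (0.8719)(0.2383)(0.0101) = 0.63600.
Central angle c = 2·arcsin(√a) = 1.84626 rad.
So the angular separation is 105.78°.

105.78°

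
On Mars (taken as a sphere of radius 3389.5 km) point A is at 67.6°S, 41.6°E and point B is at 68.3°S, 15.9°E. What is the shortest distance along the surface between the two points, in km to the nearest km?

With latitudes φ₁ = -67.600°, φ₂ = -68.300° and longitude difference Δλ = -25.700°:
cos c = sin φ₁ sin φ₂ + cos φ₁ cos φ₂ cos Δλ = (-0.9245)(-0.9291) + (0.3811)(0.3697)(0.9011) = 0.98599,
so c = arccos(0.98599) = 0.16760 rad.
Distance = R·c = 3389.5 × 0.1676 ≈ 568 km.

568 km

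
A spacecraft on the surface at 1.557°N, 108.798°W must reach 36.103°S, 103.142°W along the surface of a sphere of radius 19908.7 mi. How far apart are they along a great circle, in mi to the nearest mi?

13213 mi

Let φ₁ = 0.0272 rad, φ₂ = -0.6301 rad, and Δλ = 0.0987 rad.
cos c = sin φ₁ sin φ₂ + cos φ₁ cos φ₂ cos Δλ = (0.0272)(-0.5892) + (0.9996)(0.8080)(0.9951) = 0.78772,
so c = arccos(0.78772) = 0.66370 rad.
Distance = R·c = 19908.7 × 0.6637 ≈ 13213 mi.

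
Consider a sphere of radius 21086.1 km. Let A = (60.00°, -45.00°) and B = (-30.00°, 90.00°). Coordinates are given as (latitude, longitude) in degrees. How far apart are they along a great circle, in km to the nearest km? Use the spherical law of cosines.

50663 km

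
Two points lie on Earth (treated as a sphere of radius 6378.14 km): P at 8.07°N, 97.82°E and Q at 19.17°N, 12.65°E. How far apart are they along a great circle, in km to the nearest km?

In radians: φ₁ = 0.1408, φ₂ = 0.3346, Δλ = -85.170° = -1.4865 rad.
cos c = sin φ₁ sin φ₂ + cos φ₁ cos φ₂ cos Δλ = (0.1404)(0.3284) + (0.9901)(0.9445)(0.0842) = 0.12484,
so c = arccos(0.12484) = 1.44563 rad.
Distance = R·c = 6378.14 × 1.4456 ≈ 9220 km.

9220 km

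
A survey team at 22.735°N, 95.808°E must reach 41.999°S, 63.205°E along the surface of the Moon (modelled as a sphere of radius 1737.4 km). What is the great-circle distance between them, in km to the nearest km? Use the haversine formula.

2165 km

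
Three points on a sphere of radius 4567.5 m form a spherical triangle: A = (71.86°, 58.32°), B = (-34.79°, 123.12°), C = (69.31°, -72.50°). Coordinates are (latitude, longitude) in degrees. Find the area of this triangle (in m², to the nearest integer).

16810825 m²

Side lengths (central angles): a = 2.5204, b = 0.6144, c = 2.0190 rad; semiperimeter s = 2.5769.
By l'Huilier's theorem, tan(E/4) = √[tan(s/2) tan((s−a)/2) tan((s−b)/2) tan((s−c)/2)], giving spherical excess E = 0.8058 rad.
Area = E·R² = 0.8058 × (4567.5)² ≈ 16810825 m².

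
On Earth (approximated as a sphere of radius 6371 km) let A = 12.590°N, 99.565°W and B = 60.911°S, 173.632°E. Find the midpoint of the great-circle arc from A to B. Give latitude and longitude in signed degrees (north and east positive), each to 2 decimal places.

-30.48°, -125.39°

The central angle between A and B is δ = 1.7356 rad.
With f = 0.5, the slerp weights are sin((1−f)δ)/sin δ = 0.7734 and sin(fδ)/sin δ = 0.7734.
Weighted sum of the unit vectors: (0.7734)·(-0.1622,-0.9624,0.2180) + (0.7734)·(-0.4832,0.0539,-0.8739) = (-0.4991, -0.7026, -0.5072).
Converting back: φ = atan2(z, √(x²+y²)) = -30.48°, λ = atan2(y, x) = -125.39°.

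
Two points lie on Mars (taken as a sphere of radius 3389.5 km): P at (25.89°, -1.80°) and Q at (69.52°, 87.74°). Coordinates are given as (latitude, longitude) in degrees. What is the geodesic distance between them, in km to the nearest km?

3886 km

In radians: φ₁ = 0.4519, φ₂ = 1.2134, Δλ = 89.540° = 1.5628 rad.
Haversine: a = sin²(Δφ/2) + cos φ₁ cos φ₂ sin²(Δλ/2) = 0.1381 + (0.8996)(0.3499)(0.4960) = 0.29421.
Central angle c = 2·arcsin(√a) = 1.14662 rad.
Distance = R·c = 3389.5 × 1.1466 ≈ 3886 km.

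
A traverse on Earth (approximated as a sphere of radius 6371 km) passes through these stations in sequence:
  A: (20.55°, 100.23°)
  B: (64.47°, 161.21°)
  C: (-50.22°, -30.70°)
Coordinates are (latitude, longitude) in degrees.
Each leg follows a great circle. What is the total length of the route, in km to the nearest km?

24863 km

Leg A→B: central angle 1.0327 rad, distance 6579.2 km.
Leg B→C: central angle 2.8698 rad, distance 18283.6 km.
Total: 6579.2 + 18283.6 ≈ 24863 km.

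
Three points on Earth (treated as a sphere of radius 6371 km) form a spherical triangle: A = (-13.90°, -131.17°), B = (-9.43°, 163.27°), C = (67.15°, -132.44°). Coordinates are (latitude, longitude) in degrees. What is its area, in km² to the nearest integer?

Side lengths (central angles): a = 1.5556, b = 1.4147, c = 1.1201 rad; semiperimeter s = 2.0452.
By l'Huilier's theorem, tan(E/4) = √[tan(s/2) tan((s−a)/2) tan((s−b)/2) tan((s−c)/2)], giving spherical excess E = 1.0097 rad.
Area = E·R² = 1.0097 × (6371)² ≈ 40984520 km².

40984520 km²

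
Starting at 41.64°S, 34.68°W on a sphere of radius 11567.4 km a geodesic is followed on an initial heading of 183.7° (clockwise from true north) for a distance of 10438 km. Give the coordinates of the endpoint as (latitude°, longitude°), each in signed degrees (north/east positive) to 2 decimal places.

Angular distance δ = d/R = 10438/11567.4 = 0.90236 rad; initial bearing θ = 3.2062 rad.
sin φ₂ = sin φ₁ cos δ + cos φ₁ sin δ cos θ = (-0.6644)(0.6198) + (0.7473)(0.7848)(-0.9979) = -0.9971, so φ₂ = -85.62°.
Δλ = atan2(sin θ sin δ cos φ₁, cos δ − sin φ₁ sin φ₂) = atan2(-0.0378, -0.0427) = -138.480°.
λ₂ = -34.680° − 138.480° = -173.16°.

-85.62°, -173.16°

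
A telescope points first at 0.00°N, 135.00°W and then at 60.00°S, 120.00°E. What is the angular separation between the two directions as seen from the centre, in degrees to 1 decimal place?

97.4°

With latitudes φ₁ = 0.000°, φ₂ = -60.000° and longitude difference Δλ = -105.000°:
Haversine: a = sin²(Δφ/2) + cos φ₁ cos φ₂ sin²(Δλ/2) = 0.2500 + (1.0000)(0.5000)(0.6294) = 0.56470.
Central angle c = 2·arcsin(√a) = 1.70057 rad.
So the angular separation is 97.4°.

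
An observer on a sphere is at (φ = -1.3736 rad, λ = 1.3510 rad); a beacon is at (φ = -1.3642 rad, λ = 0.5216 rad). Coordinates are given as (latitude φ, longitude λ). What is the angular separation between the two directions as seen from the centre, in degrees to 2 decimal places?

9.28°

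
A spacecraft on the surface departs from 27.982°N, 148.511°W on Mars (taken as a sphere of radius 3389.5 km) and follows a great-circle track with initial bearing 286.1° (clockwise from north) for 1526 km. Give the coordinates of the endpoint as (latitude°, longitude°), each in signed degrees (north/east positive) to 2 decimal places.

Angular distance δ = d/R = 1526/3389.5 = 0.45021 rad; initial bearing θ = 4.9934 rad.
sin φ₂ = sin φ₁ cos δ + cos φ₁ sin δ cos θ = (0.4692)(0.9004) + (0.8831)(0.4352)(0.2773) = 0.5290, so φ₂ = 31.94°.
Δλ = atan2(sin θ sin δ cos φ₁, cos δ − sin φ₁ sin φ₂) = atan2(-0.3692, 0.6521) = -29.516°.
λ₂ = -148.511° − 29.516° = -178.03°.

31.94°, -178.03°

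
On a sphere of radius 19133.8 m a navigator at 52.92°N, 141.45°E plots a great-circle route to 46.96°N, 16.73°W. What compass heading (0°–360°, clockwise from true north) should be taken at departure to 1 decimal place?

Δλ = -158.180° = -2.7608 rad.
y = sin Δλ · cos φ₂ = (-0.3717)(0.6825) = -0.2537
x = cos φ₁ sin φ₂ − sin φ₁ cos φ₂ cos Δλ = (0.6029)(0.7309) − (0.7978)(0.6825)(-0.9284) = 0.9462
θ = atan2(y, x) = -15.01°; adding 360° gives 345.0°.

345.0°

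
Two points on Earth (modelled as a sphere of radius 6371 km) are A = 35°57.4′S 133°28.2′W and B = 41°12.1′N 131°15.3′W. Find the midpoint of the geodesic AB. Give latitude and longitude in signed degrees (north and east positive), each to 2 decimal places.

Central angle δ = 1.3471 rad. Interpolating on the sphere with fraction f = 0.5:
P = [sin((1−f)δ)·A + sin(fδ)·B] / sin δ = 0.6397·A + 0.6397·B in Cartesian coordinates,
giving P = (-0.6736, -0.7376, 0.0458), i.e. latitude 2.62°, longitude -132.40°.

2.62°, -132.40°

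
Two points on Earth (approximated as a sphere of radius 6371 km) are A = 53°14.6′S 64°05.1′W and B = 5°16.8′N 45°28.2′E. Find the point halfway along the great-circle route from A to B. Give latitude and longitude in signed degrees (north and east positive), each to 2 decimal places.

The central angle between A and B is δ = 1.8475 rad.
With f = 0.5, the slerp weights are sin((1−f)δ)/sin δ = 0.8294 and sin(fδ)/sin δ = 0.8294.
Weighted sum of the unit vectors: (0.8294)·(0.2615,-0.5382,-0.8012) + (0.8294)·(0.6983,0.7099,0.0920) = (0.7961, 0.1423, -0.5882).
Converting back: φ = atan2(z, √(x²+y²)) = -36.03°, λ = atan2(y, x) = 10.14°.

-36.03°, 10.14°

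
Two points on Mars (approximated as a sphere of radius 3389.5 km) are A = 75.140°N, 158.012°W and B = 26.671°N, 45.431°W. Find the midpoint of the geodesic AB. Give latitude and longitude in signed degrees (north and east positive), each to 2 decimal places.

The central angle between A and B is δ = 1.2176 rad.
With f = 0.5, the slerp weights are sin((1−f)δ)/sin δ = 0.6095 and sin(fδ)/sin δ = 0.6095.
Weighted sum of the unit vectors: (0.6095)·(-0.2378,-0.0960,0.9666) + (0.6095)·(0.6271,-0.6366,0.4489) = (0.2373, -0.4465, 0.8627).
Converting back: φ = atan2(z, √(x²+y²)) = 59.62°, λ = atan2(y, x) = -62.02°.

59.62°, -62.02°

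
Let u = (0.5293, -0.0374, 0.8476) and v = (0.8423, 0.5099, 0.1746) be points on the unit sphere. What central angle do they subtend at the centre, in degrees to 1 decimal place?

u·v = 0.5748; |u| = 1.0000, |v| = 1.0000.
cos θ = (u·v)/(|u||v|) = 0.5748, so θ = 54.9°.

54.9°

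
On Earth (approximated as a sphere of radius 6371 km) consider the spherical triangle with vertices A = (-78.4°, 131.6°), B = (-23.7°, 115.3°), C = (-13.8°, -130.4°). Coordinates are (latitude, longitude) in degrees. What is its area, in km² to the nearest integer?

35472866 km²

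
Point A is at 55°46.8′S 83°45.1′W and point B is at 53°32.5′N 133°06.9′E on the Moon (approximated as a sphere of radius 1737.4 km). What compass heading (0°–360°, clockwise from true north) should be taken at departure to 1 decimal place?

279.4°

With φ₁ = -0.9735, φ₂ = 0.9345, Δλ = -2.4981 rad, the forward-azimuth formula gives
θ = atan2( sin Δλ cos φ₂ , cos φ₁ sin φ₂ − sin φ₁ cos φ₂ cos Δλ ) = atan2(-0.3565, 0.0592) = -80.57°.
Adding 360° brings this into [0°, 360°): 279.4°.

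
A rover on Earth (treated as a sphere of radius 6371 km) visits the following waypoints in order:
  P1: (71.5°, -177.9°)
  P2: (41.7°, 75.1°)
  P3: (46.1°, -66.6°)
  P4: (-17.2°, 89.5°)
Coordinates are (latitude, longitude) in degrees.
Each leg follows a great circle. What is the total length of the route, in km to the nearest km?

31868 km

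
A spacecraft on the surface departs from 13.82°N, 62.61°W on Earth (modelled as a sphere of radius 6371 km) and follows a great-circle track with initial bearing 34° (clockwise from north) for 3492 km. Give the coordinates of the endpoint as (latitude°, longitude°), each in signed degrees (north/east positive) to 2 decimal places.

38.56°, -40.73°

Angular distance δ = d/R = 3492/6371 = 0.54811 rad; initial bearing θ = 0.5934 rad.
sin φ₂ = sin φ₁ cos δ + cos φ₁ sin δ cos θ = (0.2389)(0.8535) + (0.9711)(0.5211)(0.8290) = 0.6234, so φ₂ = 38.56°.
Δλ = atan2(sin θ sin δ cos φ₁, cos δ − sin φ₁ sin φ₂) = atan2(0.2829, 0.7046) = 21.879°.
λ₂ = -62.610° + 21.879° = -40.73°.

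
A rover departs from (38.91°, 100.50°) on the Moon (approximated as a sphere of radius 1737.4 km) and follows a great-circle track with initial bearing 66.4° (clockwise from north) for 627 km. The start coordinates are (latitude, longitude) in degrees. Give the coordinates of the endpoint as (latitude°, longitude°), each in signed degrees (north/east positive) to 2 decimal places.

Angular distance δ = d/R = 627/1737.4 = 0.36088 rad; initial bearing θ = 1.1589 rad.
sin φ₂ = sin φ₁ cos δ + cos φ₁ sin δ cos θ = (0.6281)(0.9356) + (0.7781)(0.3531)(0.4003) = 0.6976, so φ₂ = 44.24°.
Δλ = atan2(sin θ sin δ cos φ₁, cos δ − sin φ₁ sin φ₂) = atan2(0.2518, 0.4974) = 26.848°.
λ₂ = 100.500° + 26.848° = 127.35°.

44.24°, 127.35°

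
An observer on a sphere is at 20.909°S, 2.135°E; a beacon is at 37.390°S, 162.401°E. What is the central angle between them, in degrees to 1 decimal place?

118.8°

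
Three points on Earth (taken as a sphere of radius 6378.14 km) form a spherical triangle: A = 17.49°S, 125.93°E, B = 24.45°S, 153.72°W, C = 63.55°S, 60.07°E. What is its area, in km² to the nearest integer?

37194484 km²

Side lengths (central angles): a = 1.5372, b = 1.1121, c = 1.2975 rad; semiperimeter s = 1.9734.
By l'Huilier's theorem, tan(E/4) = √[tan(s/2) tan((s−a)/2) tan((s−b)/2) tan((s−c)/2)], giving spherical excess E = 0.9143 rad.
Area = E·R² = 0.9143 × (6378.14)² ≈ 37194484 km².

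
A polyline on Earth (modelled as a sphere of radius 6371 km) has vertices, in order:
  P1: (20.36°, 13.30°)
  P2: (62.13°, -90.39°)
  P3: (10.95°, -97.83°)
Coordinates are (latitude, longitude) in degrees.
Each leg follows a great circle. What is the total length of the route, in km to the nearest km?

14422 km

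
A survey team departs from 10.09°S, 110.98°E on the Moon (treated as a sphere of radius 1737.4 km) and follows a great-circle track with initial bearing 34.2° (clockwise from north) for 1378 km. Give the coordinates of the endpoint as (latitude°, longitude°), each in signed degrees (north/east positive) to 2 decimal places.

27.21°, 137.75°

Angular distance δ = d/R = 1378/1737.4 = 0.79314 rad; initial bearing θ = 0.5969 rad.
sin φ₂ = sin φ₁ cos δ + cos φ₁ sin δ cos θ = (-0.1752)(0.7016) + (0.9845)(0.7126)(0.8271) = 0.4573, so φ₂ = 27.21°.
Δλ = atan2(sin θ sin δ cos φ₁, cos δ − sin φ₁ sin φ₂) = atan2(0.3943, 0.7817) = 26.767°.
λ₂ = 110.980° + 26.767° = 137.75°.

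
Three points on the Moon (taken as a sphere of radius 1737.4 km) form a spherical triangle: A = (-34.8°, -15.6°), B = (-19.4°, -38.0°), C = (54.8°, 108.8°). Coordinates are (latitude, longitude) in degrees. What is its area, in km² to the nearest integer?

3400710 km²

Side lengths (central angles): a = 2.3838, b = 2.3947, c = 0.4379 rad; semiperimeter s = 2.6082.
By l'Huilier's theorem, tan(E/4) = √[tan(s/2) tan((s−a)/2) tan((s−b)/2) tan((s−c)/2)], giving spherical excess E = 1.1266 rad.
Area = E·R² = 1.1266 × (1737.4)² ≈ 3400710 km².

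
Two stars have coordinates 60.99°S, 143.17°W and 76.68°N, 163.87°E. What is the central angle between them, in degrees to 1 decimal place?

141.6°

Let φ₁ = -1.0645 rad, φ₂ = 1.3383 rad, and Δλ = -0.9243 rad.
cos c = sin φ₁ sin φ₂ + cos φ₁ cos φ₂ cos Δλ = (-0.8745)(0.9731) + (0.4850)(0.2304)(0.6024) = -0.78371,
so c = arccos(-0.78371) = 2.47141 rad.
So the angular separation is 141.6°.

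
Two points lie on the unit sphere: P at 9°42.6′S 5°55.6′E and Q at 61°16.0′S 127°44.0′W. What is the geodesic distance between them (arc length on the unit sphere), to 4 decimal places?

1.7510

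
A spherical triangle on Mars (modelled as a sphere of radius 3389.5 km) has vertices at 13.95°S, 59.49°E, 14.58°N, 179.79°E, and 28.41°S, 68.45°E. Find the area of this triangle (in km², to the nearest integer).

5185239 km²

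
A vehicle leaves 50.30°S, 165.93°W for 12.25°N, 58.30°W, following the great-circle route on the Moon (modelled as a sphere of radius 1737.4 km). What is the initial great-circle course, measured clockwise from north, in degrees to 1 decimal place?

95.7°

With φ₁ = -0.8779, φ₂ = 0.2138, Δλ = 1.8785 rad, the forward-azimuth formula gives
θ = atan2( sin Δλ cos φ₂ , cos φ₁ sin φ₂ − sin φ₁ cos φ₂ cos Δλ ) = atan2(0.9313, -0.0922) = 95.65°.
So the initial bearing is 95.7°.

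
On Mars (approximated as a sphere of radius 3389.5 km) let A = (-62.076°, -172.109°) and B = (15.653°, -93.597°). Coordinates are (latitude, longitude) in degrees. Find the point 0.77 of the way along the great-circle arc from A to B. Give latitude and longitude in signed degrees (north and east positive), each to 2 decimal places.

The central angle between A and B is δ = 1.7199 rad.
With f = 0.77, the slerp weights are sin((1−f)δ)/sin δ = 0.3897 and sin(fδ)/sin δ = 0.9807.
Weighted sum of the unit vectors: (0.3897)·(-0.4639,-0.0643,-0.8836) + (0.9807)·(-0.0604,-0.9610,0.2698) = (-0.2400, -0.9675, -0.0797).
Converting back: φ = atan2(z, √(x²+y²)) = -4.57°, λ = atan2(y, x) = -103.93°.

-4.57°, -103.93°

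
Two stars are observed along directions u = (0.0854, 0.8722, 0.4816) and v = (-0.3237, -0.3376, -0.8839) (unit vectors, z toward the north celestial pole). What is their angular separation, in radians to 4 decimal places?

u·v = -0.7478; |u| = 1.0000, |v| = 1.0000.
cos θ = (u·v)/(|u||v|) = -0.7478, so θ = 2.4155 rad.

2.4155 rad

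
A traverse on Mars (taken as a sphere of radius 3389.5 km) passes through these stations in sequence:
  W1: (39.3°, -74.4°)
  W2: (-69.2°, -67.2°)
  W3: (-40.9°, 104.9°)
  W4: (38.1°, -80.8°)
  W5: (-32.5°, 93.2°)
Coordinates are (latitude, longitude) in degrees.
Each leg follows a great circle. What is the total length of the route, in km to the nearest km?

31101 km

Leg W1→W2: central angle 1.8960 rad, distance 6426.4 km.
Leg W2→W3: central angle 1.2173 rad, distance 4125.9 km.
Leg W3→W4: central angle 3.0506 rad, distance 10340.1 km.
Leg W4→W5: central angle 3.0118 rad, distance 10208.6 km.
Total: 6426.4 + 4125.9 + 10340.1 + 10208.6 ≈ 31101 km.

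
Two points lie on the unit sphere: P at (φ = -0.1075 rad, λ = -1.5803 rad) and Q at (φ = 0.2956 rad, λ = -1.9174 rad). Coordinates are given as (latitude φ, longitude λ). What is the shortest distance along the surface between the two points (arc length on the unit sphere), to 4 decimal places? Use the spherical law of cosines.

0.5230

With latitudes φ₁ = -6.159°, φ₂ = 16.937° and longitude difference Δλ = -19.314°:
cos c = sin φ₁ sin φ₂ + cos φ₁ cos φ₂ cos Δλ = (-0.1073)(0.2913) + (0.9942)(0.9566)(0.9437) = 0.86632,
so c = arccos(0.86632) = 0.52301 rad.
On the unit sphere the arc length equals the central angle: 0.5230.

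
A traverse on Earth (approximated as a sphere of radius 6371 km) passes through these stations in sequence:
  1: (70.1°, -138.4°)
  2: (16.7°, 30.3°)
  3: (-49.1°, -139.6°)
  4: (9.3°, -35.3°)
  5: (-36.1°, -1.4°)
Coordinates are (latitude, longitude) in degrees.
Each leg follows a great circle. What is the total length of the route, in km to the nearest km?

44618 km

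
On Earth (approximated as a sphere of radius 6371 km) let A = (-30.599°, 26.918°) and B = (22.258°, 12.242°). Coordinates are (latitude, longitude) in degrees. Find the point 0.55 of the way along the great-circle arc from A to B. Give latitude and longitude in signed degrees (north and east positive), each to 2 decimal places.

-1.55°, 18.63°

The central angle between A and B is δ = 0.9547 rad.
With f = 0.55, the slerp weights are sin((1−f)δ)/sin δ = 0.5104 and sin(fδ)/sin δ = 0.6142.
Weighted sum of the unit vectors: (0.5104)·(0.7675,0.3897,-0.5090) + (0.6142)·(0.9044,0.1962,0.3788) = (0.9472, 0.3194, -0.0271).
Converting back: φ = atan2(z, √(x²+y²)) = -1.55°, λ = atan2(y, x) = 18.63°.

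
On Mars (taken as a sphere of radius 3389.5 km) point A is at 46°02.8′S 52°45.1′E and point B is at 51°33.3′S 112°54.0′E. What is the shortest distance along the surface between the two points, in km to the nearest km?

2299 km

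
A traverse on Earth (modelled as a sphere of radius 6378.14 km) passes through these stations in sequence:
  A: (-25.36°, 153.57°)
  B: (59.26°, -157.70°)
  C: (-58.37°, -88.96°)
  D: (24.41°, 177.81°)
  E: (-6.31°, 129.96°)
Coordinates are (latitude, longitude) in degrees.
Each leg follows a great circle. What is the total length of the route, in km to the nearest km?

43537 km

Leg A→B: central angle 1.6343 rad, distance 10423.8 km.
Leg B→C: central angle 2.2583 rad, distance 14403.8 km.
Leg C→D: central angle 1.9593 rad, distance 12496.5 km.
Leg D→E: central angle 0.9740 rad, distance 6212.5 km.
Total: 10423.8 + 14403.8 + 12496.5 + 6212.5 ≈ 43537 km.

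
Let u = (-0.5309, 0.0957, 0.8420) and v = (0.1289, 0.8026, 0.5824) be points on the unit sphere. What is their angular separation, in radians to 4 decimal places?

1.0486 rad

u·v = 0.4988; |u| = 1.0000, |v| = 1.0000.
cos θ = (u·v)/(|u||v|) = 0.4988, so θ = 1.0486 rad.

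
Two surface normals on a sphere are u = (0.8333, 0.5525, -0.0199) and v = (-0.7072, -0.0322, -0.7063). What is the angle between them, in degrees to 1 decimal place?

u·v = -0.5930; |u| = 1.0000, |v| = 1.0000.
cos θ = (u·v)/(|u||v|) = -0.5930, so θ = 126.4°.

126.4°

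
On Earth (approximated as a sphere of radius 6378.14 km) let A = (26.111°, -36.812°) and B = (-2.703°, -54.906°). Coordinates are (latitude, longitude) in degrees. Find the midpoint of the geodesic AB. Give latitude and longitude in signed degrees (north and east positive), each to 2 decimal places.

11.85°, -46.34°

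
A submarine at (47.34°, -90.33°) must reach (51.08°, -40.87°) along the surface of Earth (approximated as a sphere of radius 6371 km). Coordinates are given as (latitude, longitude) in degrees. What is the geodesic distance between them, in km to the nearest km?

With latitudes φ₁ = 47.340°, φ₂ = 51.080° and longitude difference Δλ = 49.460°:
Haversine: a = sin²(Δφ/2) + cos φ₁ cos φ₂ sin²(Δλ/2) = 0.0011 + (0.6776)(0.6282)(0.1750) = 0.07557.
Central angle c = 2·arcsin(√a) = 0.55697 rad.
Distance = R·c = 6371 × 0.5570 ≈ 3548 km.

3548 km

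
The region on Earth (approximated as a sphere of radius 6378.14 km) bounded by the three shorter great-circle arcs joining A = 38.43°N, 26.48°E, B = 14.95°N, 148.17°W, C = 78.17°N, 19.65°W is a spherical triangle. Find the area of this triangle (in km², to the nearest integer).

Side lengths (central angles): a = 1.4413, b = 0.7675, c = 2.2058 rad; semiperimeter s = 2.2073.
By l'Huilier's theorem, tan(E/4) = √[tan(s/2) tan((s−a)/2) tan((s−b)/2) tan((s−c)/2)], giving spherical excess E = 0.0909 rad.
Area = E·R² = 0.0909 × (6378.14)² ≈ 3698750 km².

3698750 km²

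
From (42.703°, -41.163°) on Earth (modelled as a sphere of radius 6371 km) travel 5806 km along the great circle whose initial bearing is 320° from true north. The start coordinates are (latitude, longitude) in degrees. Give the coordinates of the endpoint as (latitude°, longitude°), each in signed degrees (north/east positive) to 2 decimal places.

59.37°, -126.70°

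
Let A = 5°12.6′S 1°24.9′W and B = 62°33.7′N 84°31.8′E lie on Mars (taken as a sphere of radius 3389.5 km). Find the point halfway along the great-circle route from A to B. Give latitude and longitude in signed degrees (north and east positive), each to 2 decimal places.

35.27°, 22.67°

The central angle between A and B is δ = 1.6190 rad.
With f = 0.5, the slerp weights are sin((1−f)δ)/sin δ = 0.7248 and sin(fδ)/sin δ = 0.7248.
Weighted sum of the unit vectors: (0.7248)·(0.9956,-0.0246,-0.0908) + (0.7248)·(0.0439,0.4587,0.8875) = (0.7534, 0.3146, 0.5774).
Converting back: φ = atan2(z, √(x²+y²)) = 35.27°, λ = atan2(y, x) = 22.67°.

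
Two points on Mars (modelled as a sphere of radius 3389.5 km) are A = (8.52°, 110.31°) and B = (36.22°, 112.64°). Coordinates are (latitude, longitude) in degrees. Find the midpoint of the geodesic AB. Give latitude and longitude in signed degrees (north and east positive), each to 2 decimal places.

22.37°, 111.36°

The central angle between A and B is δ = 0.4849 rad.
With f = 0.5, the slerp weights are sin((1−f)δ)/sin δ = 0.5151 and sin(fδ)/sin δ = 0.5151.
Weighted sum of the unit vectors: (0.5151)·(-0.3433,0.9275,0.1482) + (0.5151)·(-0.3106,0.7446,0.5909) = (-0.3368, 0.8612, 0.3807).
Converting back: φ = atan2(z, √(x²+y²)) = 22.37°, λ = atan2(y, x) = 111.36°.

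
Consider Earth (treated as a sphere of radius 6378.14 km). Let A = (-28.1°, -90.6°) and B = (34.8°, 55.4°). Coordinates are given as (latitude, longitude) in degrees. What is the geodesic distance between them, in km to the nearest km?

In radians: φ₁ = -0.4904, φ₂ = 0.6074, Δλ = 146.000° = 2.5482 rad.
cos c = sin φ₁ sin φ₂ + cos φ₁ cos φ₂ cos Δλ = (-0.4710)(0.5707) + (0.8821)(0.8211)(-0.8290) = -0.86933,
so c = arccos(-0.86933) = 2.62465 rad.
Distance = R·c = 6378.14 × 2.6246 ≈ 16740 km.

16740 km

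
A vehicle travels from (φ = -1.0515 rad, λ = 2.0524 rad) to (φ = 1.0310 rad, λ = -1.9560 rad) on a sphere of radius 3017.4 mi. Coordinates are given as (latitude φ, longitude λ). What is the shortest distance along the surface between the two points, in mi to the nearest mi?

In radians: φ₁ = -1.0515, φ₂ = 1.0310, Δλ = 130.336° = 2.2748 rad.
cos c = sin φ₁ sin φ₂ + cos φ₁ cos φ₂ cos Δλ = (-0.8682)(0.8578) + (0.4963)(0.5140)(-0.6473) = -0.90982,
so c = arccos(-0.90982) = 2.71365 rad.
Distance = R·c = 3017.4 × 2.7136 ≈ 8188 mi.

8188 mi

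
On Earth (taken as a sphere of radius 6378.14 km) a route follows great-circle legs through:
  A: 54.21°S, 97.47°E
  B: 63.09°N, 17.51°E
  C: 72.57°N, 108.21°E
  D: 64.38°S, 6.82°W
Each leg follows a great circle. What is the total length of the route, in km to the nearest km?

Leg A→B: central angle 2.3147 rad, distance 14763.7 km.
Leg B→C: central angle 0.5565 rad, distance 3549.3 km.
Leg C→D: central angle 2.7265 rad, distance 17390.0 km.
Total: 14763.7 + 3549.3 + 17390.0 ≈ 35703 km.

35703 km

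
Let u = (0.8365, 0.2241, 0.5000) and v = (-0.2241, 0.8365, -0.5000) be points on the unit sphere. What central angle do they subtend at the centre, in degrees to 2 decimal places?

u·v = -0.2500; |u| = 1.0000, |v| = 1.0000.
cos θ = (u·v)/(|u||v|) = -0.2500, so θ = 104.48°.

104.48°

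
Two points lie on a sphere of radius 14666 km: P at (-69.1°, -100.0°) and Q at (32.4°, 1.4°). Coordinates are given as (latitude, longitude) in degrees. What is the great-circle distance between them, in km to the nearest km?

In radians: φ₁ = -1.2060, φ₂ = 0.5655, Δλ = 101.400° = 1.7698 rad.
cos c = sin φ₁ sin φ₂ + cos φ₁ cos φ₂ cos Δλ = (-0.9342)(0.5358) + (0.3567)(0.8443)(-0.1977) = -0.56011,
so c = arccos(-0.56011) = 2.16531 rad.
Distance = R·c = 14666 × 2.1653 ≈ 31756 km.

31756 km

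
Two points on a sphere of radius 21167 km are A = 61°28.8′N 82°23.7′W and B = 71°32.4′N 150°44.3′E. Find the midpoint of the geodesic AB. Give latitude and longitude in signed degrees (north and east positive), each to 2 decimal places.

78.16°, -123.78°

The central angle between A and B is δ = 0.7337 rad.
With f = 0.5, the slerp weights are sin((1−f)δ)/sin δ = 0.5356 and sin(fδ)/sin δ = 0.5356.
Weighted sum of the unit vectors: (0.5356)·(0.0632,-0.4733,0.8787) + (0.5356)·(-0.2762,0.1548,0.9485) = (-0.1141, -0.1706, 0.9787).
Converting back: φ = atan2(z, √(x²+y²)) = 78.16°, λ = atan2(y, x) = -123.78°.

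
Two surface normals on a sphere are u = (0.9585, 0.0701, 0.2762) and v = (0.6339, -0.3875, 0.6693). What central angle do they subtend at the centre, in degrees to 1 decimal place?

40.1°

u·v = 0.7653; |u| = 1.0000, |v| = 1.0000.
cos θ = (u·v)/(|u||v|) = 0.7653, so θ = 40.1°.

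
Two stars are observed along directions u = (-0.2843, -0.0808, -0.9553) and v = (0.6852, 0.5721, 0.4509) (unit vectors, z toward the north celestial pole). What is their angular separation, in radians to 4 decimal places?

u·v = -0.6718; |u| = 1.0000, |v| = 1.0001.
cos θ = (u·v)/(|u||v|) = -0.6718, so θ = 2.3074 rad.

2.3074 rad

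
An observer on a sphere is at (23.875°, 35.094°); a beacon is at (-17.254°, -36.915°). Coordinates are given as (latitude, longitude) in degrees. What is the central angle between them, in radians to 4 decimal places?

1.4206 rad

With latitudes φ₁ = 23.875°, φ₂ = -17.254° and longitude difference Δλ = -72.009°:
Haversine: a = sin²(Δφ/2) + cos φ₁ cos φ₂ sin²(Δλ/2) = 0.1234 + (0.9144)(0.9550)(0.3456) = 0.42516.
Central angle c = 2·arcsin(√a) = 1.42055 rad.
So the angular separation is 1.4206 rad.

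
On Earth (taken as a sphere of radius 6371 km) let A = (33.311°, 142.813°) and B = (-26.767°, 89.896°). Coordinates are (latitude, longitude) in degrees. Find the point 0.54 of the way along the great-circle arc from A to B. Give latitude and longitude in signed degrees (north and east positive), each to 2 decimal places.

1.17°, 113.50°

Central angle δ = 1.3668 rad. Interpolating on the sphere with fraction f = 0.54:
P = [sin((1−f)δ)·A + sin(fδ)·B] / sin δ = 0.6006·A + 0.6871·B in Cartesian coordinates,
giving P = (-0.3987, 0.9168, 0.0204), i.e. latitude 1.17°, longitude 113.50°.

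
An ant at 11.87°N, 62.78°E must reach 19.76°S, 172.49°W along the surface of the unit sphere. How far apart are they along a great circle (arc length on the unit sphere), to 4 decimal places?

2.2071

With latitudes φ₁ = 11.870°, φ₂ = -19.760° and longitude difference Δλ = 124.730°:
cos c = sin φ₁ sin φ₂ + cos φ₁ cos φ₂ cos Δλ = (0.2057)(-0.3381) + (0.9786)(0.9411)(-0.5697) = -0.59424,
so c = arccos(-0.59424) = 2.20712 rad.
On the unit sphere the arc length equals the central angle: 2.2071.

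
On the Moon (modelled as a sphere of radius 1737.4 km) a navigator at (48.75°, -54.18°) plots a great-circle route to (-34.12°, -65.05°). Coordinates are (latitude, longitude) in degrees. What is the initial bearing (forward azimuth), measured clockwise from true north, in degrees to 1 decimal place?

189.0°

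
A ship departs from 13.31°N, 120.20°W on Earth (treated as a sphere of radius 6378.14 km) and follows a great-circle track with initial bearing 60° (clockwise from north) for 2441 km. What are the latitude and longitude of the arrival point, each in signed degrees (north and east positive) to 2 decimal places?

23.28°, -99.59°

Angular distance δ = d/R = 2441/6378.14 = 0.38271 rad; initial bearing θ = 1.0472 rad.
sin φ₂ = sin φ₁ cos δ + cos φ₁ sin δ cos θ = (0.2302)(0.9277) + (0.9731)(0.3734)(0.5000) = 0.3953, so φ₂ = 23.28°.
Δλ = atan2(sin θ sin δ cos φ₁, cos δ − sin φ₁ sin φ₂) = atan2(0.3147, 0.8367) = 20.615°.
λ₂ = -120.200° + 20.615° = -99.59°.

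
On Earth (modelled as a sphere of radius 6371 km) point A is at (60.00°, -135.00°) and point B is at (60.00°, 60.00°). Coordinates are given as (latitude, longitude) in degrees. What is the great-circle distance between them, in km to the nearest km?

6609 km

In radians: φ₁ = 1.0472, φ₂ = 1.0472, Δλ = -165.000° = -2.8798 rad.
cos c = sin φ₁ sin φ₂ + cos φ₁ cos φ₂ cos Δλ = (0.8660)(0.8660) + (0.5000)(0.5000)(-0.9659) = 0.50852,
so c = arccos(0.50852) = 1.03733 rad.
Distance = R·c = 6371 × 1.0373 ≈ 6609 km.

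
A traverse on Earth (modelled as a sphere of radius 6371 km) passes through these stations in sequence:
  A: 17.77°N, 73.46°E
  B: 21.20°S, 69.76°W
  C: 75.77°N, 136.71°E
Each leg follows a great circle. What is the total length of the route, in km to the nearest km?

Leg A→B: central angle 2.5348 rad, distance 16149.1 km.
Leg B→C: central angle 2.1600 rad, distance 13761.2 km.
Total: 16149.1 + 13761.2 ≈ 29910 km.

29910 km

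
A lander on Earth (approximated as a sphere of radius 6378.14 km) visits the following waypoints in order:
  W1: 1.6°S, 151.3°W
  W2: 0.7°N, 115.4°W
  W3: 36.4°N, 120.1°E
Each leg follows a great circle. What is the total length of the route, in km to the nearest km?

16990 km

Leg W1→W2: central angle 0.6278 rad, distance 4004.2 km.
Leg W2→W3: central angle 2.0360 rad, distance 12986.0 km.
Total: 4004.2 + 12986.0 ≈ 16990 km.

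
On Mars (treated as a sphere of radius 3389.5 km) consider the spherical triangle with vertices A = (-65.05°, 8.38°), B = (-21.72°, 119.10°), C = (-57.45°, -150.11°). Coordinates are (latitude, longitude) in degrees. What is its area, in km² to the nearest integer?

Side lengths (central angles): a = 1.2608, b = 0.9847, c = 1.3726 rad; semiperimeter s = 1.8091.
By l'Huilier's theorem, tan(E/4) = √[tan(s/2) tan((s−a)/2) tan((s−b)/2) tan((s−c)/2)], giving spherical excess E = 0.7365 rad.
Area = E·R² = 0.7365 × (3389.5)² ≈ 8461052 km².

8461052 km²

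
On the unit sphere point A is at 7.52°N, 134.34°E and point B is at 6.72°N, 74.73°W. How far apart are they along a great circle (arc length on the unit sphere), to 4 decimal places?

2.5778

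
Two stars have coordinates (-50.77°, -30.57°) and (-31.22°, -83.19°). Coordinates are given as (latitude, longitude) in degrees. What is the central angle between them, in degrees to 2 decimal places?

43.13°

In radians: φ₁ = -0.8861, φ₂ = -0.5449, Δλ = -52.620° = -0.9184 rad.
Haversine: a = sin²(Δφ/2) + cos φ₁ cos φ₂ sin²(Δλ/2) = 0.0288 + (0.6324)(0.8552)(0.1965) = 0.13508.
Central angle c = 2·arcsin(√a) = 0.75269 rad.
So the angular separation is 43.13°.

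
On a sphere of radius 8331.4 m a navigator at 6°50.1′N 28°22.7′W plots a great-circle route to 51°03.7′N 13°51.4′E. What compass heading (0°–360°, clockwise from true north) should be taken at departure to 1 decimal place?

30.5°

With φ₁ = 0.1193, φ₂ = 0.8912, Δλ = 0.7371 rad, the forward-azimuth formula gives
θ = atan2( sin Δλ cos φ₂ , cos φ₁ sin φ₂ − sin φ₁ cos φ₂ cos Δλ ) = atan2(0.4224, 0.7169) = 30.51°.
So the initial bearing is 30.5°.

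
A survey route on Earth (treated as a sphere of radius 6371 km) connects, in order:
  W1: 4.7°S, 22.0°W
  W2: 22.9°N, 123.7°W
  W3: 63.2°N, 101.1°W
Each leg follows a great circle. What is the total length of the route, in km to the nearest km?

Leg W1→W2: central angle 1.7906 rad, distance 11408.1 km.
Leg W2→W3: central angle 0.7513 rad, distance 4786.8 km.
Total: 11408.1 + 4786.8 ≈ 16195 km.

16195 km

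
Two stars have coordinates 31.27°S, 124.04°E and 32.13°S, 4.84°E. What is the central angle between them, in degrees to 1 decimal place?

94.4°

With latitudes φ₁ = -31.270°, φ₂ = -32.130° and longitude difference Δλ = -119.200°:
Haversine: a = sin²(Δφ/2) + cos φ₁ cos φ₂ sin²(Δλ/2) = 0.0001 + (0.8547)(0.8468)(0.7439) = 0.53853.
Central angle c = 2·arcsin(√a) = 1.64793 rad.
So the angular separation is 94.4°.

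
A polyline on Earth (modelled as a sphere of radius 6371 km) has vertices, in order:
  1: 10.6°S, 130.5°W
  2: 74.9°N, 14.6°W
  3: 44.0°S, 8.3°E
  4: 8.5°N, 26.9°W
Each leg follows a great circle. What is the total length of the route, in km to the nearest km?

Leg 1→2: central angle 1.8644 rad, distance 11878.4 km.
Leg 2→3: central angle 2.0921 rad, distance 13329.1 km.
Leg 3→4: central angle 1.0717 rad, distance 6827.5 km.
Total: 11878.4 + 13329.1 + 6827.5 ≈ 32035 km.

32035 km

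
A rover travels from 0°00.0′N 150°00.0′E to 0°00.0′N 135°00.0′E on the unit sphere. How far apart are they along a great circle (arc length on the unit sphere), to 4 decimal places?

Let φ₁ = 0.0000 rad, φ₂ = 0.0000 rad, and Δλ = -0.2618 rad.
Haversine: a = sin²(Δφ/2) + cos φ₁ cos φ₂ sin²(Δλ/2) = 0.0000 + (1.0000)(1.0000)(0.0170) = 0.01704.
Central angle c = 2·arcsin(√a) = 0.26180 rad.
On the unit sphere the arc length equals the central angle: 0.2618.

0.2618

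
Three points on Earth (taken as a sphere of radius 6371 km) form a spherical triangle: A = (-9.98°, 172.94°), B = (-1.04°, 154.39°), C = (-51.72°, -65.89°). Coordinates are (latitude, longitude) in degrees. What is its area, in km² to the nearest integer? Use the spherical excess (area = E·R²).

Side lengths (central angles): a = 2.0469, b = 1.7515, c = 0.3577 rad; semiperimeter s = 2.0781.
By l'Huilier's theorem, tan(E/4) = √[tan(s/2) tan((s−a)/2) tan((s−b)/2) tan((s−c)/2)], giving spherical excess E = 0.2845 rad.
Area = E·R² = 0.2845 × (6371)² ≈ 11547541 km².

11547541 km²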